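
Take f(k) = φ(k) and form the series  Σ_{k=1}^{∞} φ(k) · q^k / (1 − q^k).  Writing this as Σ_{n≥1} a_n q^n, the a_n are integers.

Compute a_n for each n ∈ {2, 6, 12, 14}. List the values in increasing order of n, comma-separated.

n=2: 2·1 1·2  φ→[1+1]=2
d|6:{6,3,2,1}  Σφ=2+2+1+1=6
d|12:{12,6,4,3,2,1}  Σφ=4+2+2+2+1+1=12
[q^14] φ(1)=1,φ(2)=1,φ(7)=6,φ(14)=6 ⇒ 14

2, 6, 12, 14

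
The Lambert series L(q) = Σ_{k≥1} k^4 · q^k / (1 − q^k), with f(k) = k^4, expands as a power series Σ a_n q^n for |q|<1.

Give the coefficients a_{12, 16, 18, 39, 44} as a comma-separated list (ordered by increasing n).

d|12:{12,6,4,3,2,1}  Σf=20736+1296+256+81+16+1=22386
n=16: 16·1 8·2 4·4 2·8 1·16  f→[65536+4096+256+16+1]=69905
n=18: 18·1 9·2 6·3 3·6 2·9 1·18  f→[104976+6561+1296+81+16+1]=112931
[q^39] f(1)=1,f(3)=81,f(13)=28561,f(39)=2313441 ⇒ 2342084
n=44: 44·1 22·2 11·4 4·11 2·22 1·44  f→[3748096+234256+14641+256+16+1]=3997266

22386, 69905, 112931, 2342084, 3997266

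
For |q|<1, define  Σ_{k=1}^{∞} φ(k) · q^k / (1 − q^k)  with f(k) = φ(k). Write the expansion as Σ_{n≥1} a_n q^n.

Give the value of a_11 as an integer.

[q^11] φ(1)=1,φ(11)=10 ⇒ 11

a_11 = 11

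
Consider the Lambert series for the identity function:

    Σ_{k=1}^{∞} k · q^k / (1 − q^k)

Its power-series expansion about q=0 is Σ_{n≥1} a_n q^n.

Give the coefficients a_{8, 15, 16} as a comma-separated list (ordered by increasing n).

q^8  k|8↦f(k): 1:1 2:2 4:4 8:8  a_8=15
[q^15] f(1)=1,f(3)=3,f(5)=5,f(15)=15 ⇒ 24
d|16:{1,2,4,8,16}  Σf=1+2+4+8+16=31

15, 24, 31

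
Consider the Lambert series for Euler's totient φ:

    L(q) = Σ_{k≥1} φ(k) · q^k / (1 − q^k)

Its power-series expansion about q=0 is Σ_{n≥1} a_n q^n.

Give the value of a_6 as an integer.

q^6  k|6↦φ(k): 1:1 2:1 3:2 6:2  a_6=6

a_6 = 6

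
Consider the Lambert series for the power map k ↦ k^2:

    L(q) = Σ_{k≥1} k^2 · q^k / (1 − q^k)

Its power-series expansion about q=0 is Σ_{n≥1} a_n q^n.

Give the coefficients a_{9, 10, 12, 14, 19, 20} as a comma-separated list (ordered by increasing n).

[q^9] f(1)=1,f(3)=9,f(9)=81 ⇒ 91
[q^10] f(10)=100,f(5)=25,f(2)=4,f(1)=1 ⇒ 130
d|12:{12,6,4,3,2,1}  Σf=144+36+16+9+4+1=210
[q^14] f(1)=1,f(2)=4,f(7)=49,f(14)=196 ⇒ 250
q^19  k|19↦f(k): 1:1 19:361  a_19=362
d|20:{1,2,4,5,10,20}  Σf=1+4+16+25+100+400=546

91, 130, 210, 250, 362, 546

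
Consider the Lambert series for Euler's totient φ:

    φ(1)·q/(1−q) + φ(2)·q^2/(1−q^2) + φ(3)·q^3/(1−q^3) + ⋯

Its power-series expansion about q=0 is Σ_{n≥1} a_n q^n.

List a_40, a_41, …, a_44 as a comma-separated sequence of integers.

q^40  k|40↦φ(k): 1:1 2:1 4:2 5:4 8:4 10:4 20:8 40:16  a_40=40
q^41  k|41↦φ(k): 1:1 41:40  a_41=41
d|42:{42,21,14,7,6,3,2,1}  Σφ=12+12+6+6+2+2+1+1=42
d|43:{43,1}  Σφ=42+1=43
[q^44] φ(44)=20,φ(22)=10,φ(11)=10,φ(4)=2,φ(2)=1,φ(1)=1 ⇒ 44

40, 41, 42, 43, 44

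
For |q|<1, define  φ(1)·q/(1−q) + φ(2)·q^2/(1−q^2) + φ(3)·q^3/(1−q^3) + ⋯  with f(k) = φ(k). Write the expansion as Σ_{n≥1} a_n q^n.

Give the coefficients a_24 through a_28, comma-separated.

q^24  k|24↦φ(k): 24:8 12:4 8:4 6:2 4:2 3:2 2:1 1:1  a_24=24
n=25: 1·25 5·5 25·1  φ→[1+4+20]=25
n=26: 1·26 2·13 13·2 26·1  φ→[1+1+12+12]=26
d|27:{27,9,3,1}  Σφ=18+6+2+1=27
[q^28] φ(28)=12,φ(14)=6,φ(7)=6,φ(4)=2,φ(2)=1,φ(1)=1 ⇒ 28

24, 25, 26, 27, 28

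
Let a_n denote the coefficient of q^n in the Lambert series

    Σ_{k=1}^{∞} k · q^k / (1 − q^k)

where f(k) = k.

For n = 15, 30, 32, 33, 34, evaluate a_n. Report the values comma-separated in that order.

n=15: 15·1 5·3 3·5 1·15  f→[15+5+3+1]=24
n=30: 1·30 2·15 3·10 5·6 6·5 10·3 15·2 30·1  f→[1+2+3+5+6+10+15+30]=72
q^32  k|32↦f(k): 32:32 16:16 8:8 4:4 2:2 1:1  a_32=63
q^33  k|33↦f(k): 33:33 11:11 3:3 1:1  a_33=48
n=34: 34·1 17·2 2·17 1·34  f→[34+17+2+1]=54

24, 72, 63, 48, 54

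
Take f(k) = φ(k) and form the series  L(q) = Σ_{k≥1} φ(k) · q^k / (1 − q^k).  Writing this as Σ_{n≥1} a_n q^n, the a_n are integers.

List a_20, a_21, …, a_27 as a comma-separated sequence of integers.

n=20: 20·1 10·2 5·4 4·5 2·10 1·20  φ→[8+4+4+2+1+1]=20
d|21:{1,3,7,21}  Σφ=1+2+6+12=21
q^22  k|22↦φ(k): 1:1 2:1 11:10 22:10  a_22=22
n=23: 23·1 1·23  φ→[22+1]=23
[q^24] φ(1)=1,φ(2)=1,φ(3)=2,φ(4)=2,φ(6)=2,φ(8)=4,φ(12)=4,φ(24)=8 ⇒ 24
[q^25] φ(25)=20,φ(5)=4,φ(1)=1 ⇒ 25
d|26:{26,13,2,1}  Σφ=12+12+1+1=26
d|27:{1,3,9,27}  Σφ=1+2+6+18=27

20, 21, 22, 23, 24, 25, 26, 27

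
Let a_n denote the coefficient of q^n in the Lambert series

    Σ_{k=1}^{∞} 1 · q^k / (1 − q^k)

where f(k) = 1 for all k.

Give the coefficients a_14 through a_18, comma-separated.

n=14: 14·1 7·2 2·7 1·14  f→[1+1+1+1]=4
q^15  k|15↦f(k): 1:1 3:1 5:1 15:1  a_15=4
[q^16] f(16)=1,f(8)=1,f(4)=1,f(2)=1,f(1)=1 ⇒ 5
q^17  k|17↦f(k): 17:1 1:1  a_17=2
n=18: 18·1 9·2 6·3 3·6 2·9 1·18  f→[1+1+1+1+1+1]=6

4, 4, 5, 2, 6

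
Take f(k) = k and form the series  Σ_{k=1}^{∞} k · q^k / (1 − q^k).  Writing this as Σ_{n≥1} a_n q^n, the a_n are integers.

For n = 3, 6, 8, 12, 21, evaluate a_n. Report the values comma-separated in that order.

[q^3] f(1)=1,f(3)=3 ⇒ 4
d|6:{6,3,2,1}  Σf=6+3+2+1=12
n=8: 1·8 2·4 4·2 8·1  f→[1+2+4+8]=15
[q^12] f(12)=12,f(6)=6,f(4)=4,f(3)=3,f(2)=2,f(1)=1 ⇒ 28
d|21:{21,7,3,1}  Σf=21+7+3+1=32

4, 12, 15, 28, 32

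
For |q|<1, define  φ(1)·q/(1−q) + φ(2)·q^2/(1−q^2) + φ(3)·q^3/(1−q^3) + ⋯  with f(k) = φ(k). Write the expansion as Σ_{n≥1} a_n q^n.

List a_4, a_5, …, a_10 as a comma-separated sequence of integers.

[q^4] φ(4)=2,φ(2)=1,φ(1)=1 ⇒ 4
d|5:{5,1}  Σφ=4+1=5
q^6  k|6↦φ(k): 1:1 2:1 3:2 6:2  a_6=6
q^7  k|7↦φ(k): 1:1 7:6  a_7=7
q^8  k|8↦φ(k): 8:4 4:2 2:1 1:1  a_8=8
d|9:{9,3,1}  Σφ=6+2+1=9
n=10: 10·1 5·2 2·5 1·10  φ→[4+4+1+1]=10

4, 5, 6, 7, 8, 9, 10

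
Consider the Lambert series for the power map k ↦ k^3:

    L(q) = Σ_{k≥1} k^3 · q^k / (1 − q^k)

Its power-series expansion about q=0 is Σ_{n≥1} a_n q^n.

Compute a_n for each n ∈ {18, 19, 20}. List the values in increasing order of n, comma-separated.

[q^18] f(18)=5832,f(9)=729,f(6)=216,f(3)=27,f(2)=8,f(1)=1 ⇒ 6813
[q^19] f(19)=6859,f(1)=1 ⇒ 6860
d|20:{1,2,4,5,10,20}  Σf=1+8+64+125+1000+8000=9198

6813, 6860, 9198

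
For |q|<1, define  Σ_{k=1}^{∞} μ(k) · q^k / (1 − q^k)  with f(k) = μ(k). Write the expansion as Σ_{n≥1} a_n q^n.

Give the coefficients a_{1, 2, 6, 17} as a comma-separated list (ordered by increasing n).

1, 0, 0, 0

d|1:{1}  Σμ=1=1
[q^2] μ(2)=-1,μ(1)=1 ⇒ 0
[q^6] μ(1)=1,μ(2)=-1,μ(3)=-1,μ(6)=1 ⇒ 0
[q^17] μ(17)=-1,μ(1)=1 ⇒ 0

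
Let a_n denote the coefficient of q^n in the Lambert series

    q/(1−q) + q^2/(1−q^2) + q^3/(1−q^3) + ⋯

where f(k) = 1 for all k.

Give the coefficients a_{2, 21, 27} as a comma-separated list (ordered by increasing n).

n=2: 1·2 2·1  f→[1+1]=2
[q^21] f(21)=1,f(7)=1,f(3)=1,f(1)=1 ⇒ 4
n=27: 27·1 9·3 3·9 1·27  f→[1+1+1+1]=4

2, 4, 4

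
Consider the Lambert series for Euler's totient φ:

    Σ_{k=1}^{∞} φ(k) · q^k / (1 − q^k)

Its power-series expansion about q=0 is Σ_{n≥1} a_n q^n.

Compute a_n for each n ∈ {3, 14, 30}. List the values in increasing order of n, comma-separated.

d|3:{3,1}  Σφ=2+1=3
q^14  k|14↦φ(k): 1:1 2:1 7:6 14:6  a_14=14
[q^30] φ(30)=8,φ(15)=8,φ(10)=4,φ(6)=2,φ(5)=4,φ(3)=2,φ(2)=1,φ(1)=1 ⇒ 30

3, 14, 30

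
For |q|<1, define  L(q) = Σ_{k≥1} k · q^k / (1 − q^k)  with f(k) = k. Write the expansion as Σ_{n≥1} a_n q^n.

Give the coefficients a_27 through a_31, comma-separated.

40, 56, 30, 72, 32

n=27: 27·1 9·3 3·9 1·27  f→[27+9+3+1]=40
n=28: 1·28 2·14 4·7 7·4 14·2 28·1  f→[1+2+4+7+14+28]=56
q^29  k|29↦f(k): 29:29 1:1  a_29=30
q^30  k|30↦f(k): 30:30 15:15 10:10 6:6 5:5 3:3 2:2 1:1  a_30=72
n=31: 1·31 31·1  f→[1+31]=32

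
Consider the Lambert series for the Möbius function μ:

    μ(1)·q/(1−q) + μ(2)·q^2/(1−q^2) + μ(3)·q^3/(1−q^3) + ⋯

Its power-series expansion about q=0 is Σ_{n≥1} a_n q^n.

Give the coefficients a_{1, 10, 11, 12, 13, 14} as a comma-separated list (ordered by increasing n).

n=1: 1·1  μ→[1]=1
d|10:{1,2,5,10}  Σμ=1+(-1)+(-1)+1=0
[q^11] μ(1)=1,μ(11)=-1 ⇒ 0
q^12  k|12↦μ(k): 1:1 2:-1 3:-1 4:0 6:1 12:0  a_12=0
[q^13] μ(13)=-1,μ(1)=1 ⇒ 0
q^14  k|14↦μ(k): 1:1 2:-1 7:-1 14:1  a_14=0

1, 0, 0, 0, 0, 0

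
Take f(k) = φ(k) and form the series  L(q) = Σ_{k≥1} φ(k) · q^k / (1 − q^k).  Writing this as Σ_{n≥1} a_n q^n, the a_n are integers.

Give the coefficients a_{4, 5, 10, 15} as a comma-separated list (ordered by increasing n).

n=4: 1·4 2·2 4·1  φ→[1+1+2]=4
q^5  k|5↦φ(k): 5:4 1:1  a_5=5
[q^10] φ(10)=4,φ(5)=4,φ(2)=1,φ(1)=1 ⇒ 10
q^15  k|15↦φ(k): 15:8 5:4 3:2 1:1  a_15=15

4, 5, 10, 15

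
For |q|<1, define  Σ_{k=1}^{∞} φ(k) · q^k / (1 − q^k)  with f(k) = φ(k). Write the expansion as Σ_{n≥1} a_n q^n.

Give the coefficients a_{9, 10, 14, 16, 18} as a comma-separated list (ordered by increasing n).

n=9: 1·9 3·3 9·1  φ→[1+2+6]=9
q^10  k|10↦φ(k): 1:1 2:1 5:4 10:4  a_10=10
q^14  k|14↦φ(k): 14:6 7:6 2:1 1:1  a_14=14
d|16:{16,8,4,2,1}  Σφ=8+4+2+1+1=16
q^18  k|18↦φ(k): 1:1 2:1 3:2 6:2 9:6 18:6  a_18=18

9, 10, 14, 16, 18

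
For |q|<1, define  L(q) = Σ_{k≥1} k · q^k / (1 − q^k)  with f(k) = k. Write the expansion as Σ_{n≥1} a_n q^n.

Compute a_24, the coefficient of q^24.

[q^24] f(24)=24,f(12)=12,f(8)=8,f(6)=6,f(4)=4,f(3)=3,f(2)=2,f(1)=1 ⇒ 60

a_24 = 60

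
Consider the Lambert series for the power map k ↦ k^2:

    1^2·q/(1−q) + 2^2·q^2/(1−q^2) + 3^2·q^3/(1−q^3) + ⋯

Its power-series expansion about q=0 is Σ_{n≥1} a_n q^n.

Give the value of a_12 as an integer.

[q^12] f(12)=144,f(6)=36,f(4)=16,f(3)=9,f(2)=4,f(1)=1 ⇒ 210

a_12 = 210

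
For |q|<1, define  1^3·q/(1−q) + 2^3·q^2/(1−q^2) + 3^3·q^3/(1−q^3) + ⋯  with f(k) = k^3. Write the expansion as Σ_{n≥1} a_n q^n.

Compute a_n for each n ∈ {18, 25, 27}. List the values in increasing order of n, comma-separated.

[q^18] f(1)=1,f(2)=8,f(3)=27,f(6)=216,f(9)=729,f(18)=5832 ⇒ 6813
n=25: 25·1 5·5 1·25  f→[15625+125+1]=15751
d|27:{27,9,3,1}  Σf=19683+729+27+1=20440

6813, 15751, 20440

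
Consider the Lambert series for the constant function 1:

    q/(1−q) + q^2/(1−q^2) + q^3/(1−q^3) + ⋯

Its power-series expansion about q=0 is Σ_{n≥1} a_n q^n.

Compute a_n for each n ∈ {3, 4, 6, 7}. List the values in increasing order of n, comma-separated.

n=3: 3·1 1·3  f→[1+1]=2
q^4  k|4↦f(k): 4:1 2:1 1:1  a_4=3
q^6  k|6↦f(k): 6:1 3:1 2:1 1:1  a_6=4
n=7: 7·1 1·7  f→[1+1]=2

2, 3, 4, 2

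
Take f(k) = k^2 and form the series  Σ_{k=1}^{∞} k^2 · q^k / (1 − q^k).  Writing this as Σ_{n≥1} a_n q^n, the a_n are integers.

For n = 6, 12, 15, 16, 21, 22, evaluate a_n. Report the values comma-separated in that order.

50, 210, 260, 341, 500, 610

n=6: 1·6 2·3 3·2 6·1  f→[1+4+9+36]=50
q^12  k|12↦f(k): 1:1 2:4 3:9 4:16 6:36 12:144  a_12=210
[q^15] f(1)=1,f(3)=9,f(5)=25,f(15)=225 ⇒ 260
n=16: 16·1 8·2 4·4 2·8 1·16  f→[256+64+16+4+1]=341
[q^21] f(21)=441,f(7)=49,f(3)=9,f(1)=1 ⇒ 500
d|22:{1,2,11,22}  Σf=1+4+121+484=610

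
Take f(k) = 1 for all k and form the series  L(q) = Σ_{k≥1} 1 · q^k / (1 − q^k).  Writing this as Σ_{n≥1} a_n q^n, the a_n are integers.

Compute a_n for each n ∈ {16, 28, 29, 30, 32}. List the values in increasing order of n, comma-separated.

5, 6, 2, 8, 6

q^16  k|16↦f(k): 16:1 8:1 4:1 2:1 1:1  a_16=5
[q^28] f(1)=1,f(2)=1,f(4)=1,f(7)=1,f(14)=1,f(28)=1 ⇒ 6
d|29:{29,1}  Σf=1+1=2
q^30  k|30↦f(k): 30:1 15:1 10:1 6:1 5:1 3:1 2:1 1:1  a_30=8
n=32: 32·1 16·2 8·4 4·8 2·16 1·32  f→[1+1+1+1+1+1]=6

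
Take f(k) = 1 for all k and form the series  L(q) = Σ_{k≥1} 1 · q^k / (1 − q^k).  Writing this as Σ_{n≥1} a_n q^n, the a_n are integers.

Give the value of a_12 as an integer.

d|12:{12,6,4,3,2,1}  Σf=1+1+1+1+1+1=6

a_12 = 6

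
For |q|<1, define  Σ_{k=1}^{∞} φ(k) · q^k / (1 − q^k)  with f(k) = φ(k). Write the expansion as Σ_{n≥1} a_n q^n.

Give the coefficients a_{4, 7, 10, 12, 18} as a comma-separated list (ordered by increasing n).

d|4:{1,2,4}  Σφ=1+1+2=4
[q^7] φ(1)=1,φ(7)=6 ⇒ 7
d|10:{1,2,5,10}  Σφ=1+1+4+4=10
[q^12] φ(1)=1,φ(2)=1,φ(3)=2,φ(4)=2,φ(6)=2,φ(12)=4 ⇒ 12
q^18  k|18↦φ(k): 1:1 2:1 3:2 6:2 9:6 18:6  a_18=18

4, 7, 10, 12, 18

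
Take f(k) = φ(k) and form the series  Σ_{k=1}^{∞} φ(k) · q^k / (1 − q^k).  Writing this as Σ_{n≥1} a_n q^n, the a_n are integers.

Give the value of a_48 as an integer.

[q^48] φ(1)=1,φ(2)=1,φ(3)=2,φ(4)=2,φ(6)=2,φ(8)=4,φ(12)=4,φ(16)=8,φ(24)=8,φ(48)=16 ⇒ 48

a_48 = 48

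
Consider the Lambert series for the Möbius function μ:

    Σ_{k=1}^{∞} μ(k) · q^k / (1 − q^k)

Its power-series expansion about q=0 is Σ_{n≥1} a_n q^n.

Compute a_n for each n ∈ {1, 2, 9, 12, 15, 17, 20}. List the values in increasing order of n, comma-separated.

1, 0, 0, 0, 0, 0, 0

d|1:{1}  Σμ=1=1
q^2  k|2↦μ(k): 1:1 2:-1  a_2=0
n=9: 9·1 3·3 1·9  μ→[0+(-1)+1]=0
[q^12] μ(1)=1,μ(2)=-1,μ(3)=-1,μ(4)=0,μ(6)=1,μ(12)=0 ⇒ 0
q^15  k|15↦μ(k): 15:1 5:-1 3:-1 1:1  a_15=0
d|17:{17,1}  Σμ=(-1)+1=0
q^20  k|20↦μ(k): 20:0 10:1 5:-1 4:0 2:-1 1:1  a_20=0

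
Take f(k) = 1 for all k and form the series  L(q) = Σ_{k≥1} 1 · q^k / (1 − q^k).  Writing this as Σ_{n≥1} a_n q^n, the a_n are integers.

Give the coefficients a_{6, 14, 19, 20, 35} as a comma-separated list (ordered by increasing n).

n=6: 6·1 3·2 2·3 1·6  f→[1+1+1+1]=4
[q^14] f(14)=1,f(7)=1,f(2)=1,f(1)=1 ⇒ 4
q^19  k|19↦f(k): 19:1 1:1  a_19=2
[q^20] f(1)=1,f(2)=1,f(4)=1,f(5)=1,f(10)=1,f(20)=1 ⇒ 6
d|35:{1,5,7,35}  Σf=1+1+1+1=4

4, 4, 2, 6, 4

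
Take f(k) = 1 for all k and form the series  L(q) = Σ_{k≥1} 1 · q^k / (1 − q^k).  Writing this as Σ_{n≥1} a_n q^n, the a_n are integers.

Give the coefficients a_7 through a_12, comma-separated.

2, 4, 3, 4, 2, 6

q^7  k|7↦f(k): 1:1 7:1  a_7=2
[q^8] f(8)=1,f(4)=1,f(2)=1,f(1)=1 ⇒ 4
n=9: 9·1 3·3 1·9  f→[1+1+1]=3
q^10  k|10↦f(k): 1:1 2:1 5:1 10:1  a_10=4
q^11  k|11↦f(k): 11:1 1:1  a_11=2
n=12: 12·1 6·2 4·3 3·4 2·6 1·12  f→[1+1+1+1+1+1]=6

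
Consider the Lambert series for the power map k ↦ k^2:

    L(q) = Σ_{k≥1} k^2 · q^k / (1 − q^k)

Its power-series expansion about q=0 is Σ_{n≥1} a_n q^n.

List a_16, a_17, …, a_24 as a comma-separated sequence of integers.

d|16:{16,8,4,2,1}  Σf=256+64+16+4+1=341
d|17:{17,1}  Σf=289+1=290
d|18:{18,9,6,3,2,1}  Σf=324+81+36+9+4+1=455
[q^19] f(1)=1,f(19)=361 ⇒ 362
q^20  k|20↦f(k): 20:400 10:100 5:25 4:16 2:4 1:1  a_20=546
q^21  k|21↦f(k): 1:1 3:9 7:49 21:441  a_21=500
n=22: 1·22 2·11 11·2 22·1  f→[1+4+121+484]=610
n=23: 23·1 1·23  f→[529+1]=530
n=24: 1·24 2·12 3·8 4·6 6·4 8·3 12·2 24·1  f→[1+4+9+16+36+64+144+576]=850

341, 290, 455, 362, 546, 500, 610, 530, 850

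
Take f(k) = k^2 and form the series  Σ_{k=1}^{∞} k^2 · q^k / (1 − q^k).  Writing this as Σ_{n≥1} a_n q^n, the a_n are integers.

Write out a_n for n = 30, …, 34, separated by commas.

1300, 962, 1365, 1220, 1450

q^30  k|30↦f(k): 1:1 2:4 3:9 5:25 6:36 10:100 15:225 30:900  a_30=1300
n=31: 1·31 31·1  f→[1+961]=962
n=32: 32·1 16·2 8·4 4·8 2·16 1·32  f→[1024+256+64+16+4+1]=1365
n=33: 33·1 11·3 3·11 1·33  f→[1089+121+9+1]=1220
d|34:{34,17,2,1}  Σf=1156+289+4+1=1450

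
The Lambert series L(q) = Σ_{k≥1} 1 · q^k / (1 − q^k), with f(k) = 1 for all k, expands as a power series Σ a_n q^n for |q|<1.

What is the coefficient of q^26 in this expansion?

q^26  k|26↦f(k): 1:1 2:1 13:1 26:1  a_26=4

a_26 = 4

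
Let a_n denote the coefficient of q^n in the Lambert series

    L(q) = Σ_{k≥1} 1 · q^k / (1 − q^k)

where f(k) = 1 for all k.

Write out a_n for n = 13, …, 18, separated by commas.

q^13  k|13↦f(k): 1:1 13:1  a_13=2
[q^14] f(1)=1,f(2)=1,f(7)=1,f(14)=1 ⇒ 4
n=15: 1·15 3·5 5·3 15·1  f→[1+1+1+1]=4
n=16: 1·16 2·8 4·4 8·2 16·1  f→[1+1+1+1+1]=5
d|17:{1,17}  Σf=1+1=2
d|18:{18,9,6,3,2,1}  Σf=1+1+1+1+1+1=6

2, 4, 4, 5, 2, 6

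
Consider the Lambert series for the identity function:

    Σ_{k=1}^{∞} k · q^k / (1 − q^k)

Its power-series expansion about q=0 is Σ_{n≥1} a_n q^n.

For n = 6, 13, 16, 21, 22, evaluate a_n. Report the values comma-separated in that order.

q^6  k|6↦f(k): 1:1 2:2 3:3 6:6  a_6=12
n=13: 1·13 13·1  f→[1+13]=14
[q^16] f(1)=1,f(2)=2,f(4)=4,f(8)=8,f(16)=16 ⇒ 31
q^21  k|21↦f(k): 21:21 7:7 3:3 1:1  a_21=32
n=22: 22·1 11·2 2·11 1·22  f→[22+11+2+1]=36

12, 14, 31, 32, 36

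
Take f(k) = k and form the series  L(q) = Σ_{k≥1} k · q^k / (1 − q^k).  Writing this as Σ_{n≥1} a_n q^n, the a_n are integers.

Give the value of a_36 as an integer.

d|36:{1,2,3,4,6,9,12,18,36}  Σf=1+2+3+4+6+9+12+18+36=91

a_36 = 91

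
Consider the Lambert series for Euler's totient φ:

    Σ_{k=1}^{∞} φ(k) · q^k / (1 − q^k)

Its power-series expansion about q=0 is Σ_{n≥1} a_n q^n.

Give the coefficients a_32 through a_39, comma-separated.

[q^32] φ(32)=16,φ(16)=8,φ(8)=4,φ(4)=2,φ(2)=1,φ(1)=1 ⇒ 32
n=33: 1·33 3·11 11·3 33·1  φ→[1+2+10+20]=33
n=34: 34·1 17·2 2·17 1·34  φ→[16+16+1+1]=34
q^35  k|35↦φ(k): 35:24 7:6 5:4 1:1  a_35=35
[q^36] φ(1)=1,φ(2)=1,φ(3)=2,φ(4)=2,φ(6)=2,φ(9)=6,φ(12)=4,φ(18)=6,φ(36)=12 ⇒ 36
[q^37] φ(1)=1,φ(37)=36 ⇒ 37
n=38: 38·1 19·2 2·19 1·38  φ→[18+18+1+1]=38
d|39:{1,3,13,39}  Σφ=1+2+12+24=39

32, 33, 34, 35, 36, 37, 38, 39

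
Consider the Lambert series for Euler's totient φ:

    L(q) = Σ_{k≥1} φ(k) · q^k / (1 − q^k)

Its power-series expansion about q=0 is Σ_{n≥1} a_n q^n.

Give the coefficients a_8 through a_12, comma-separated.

n=8: 1·8 2·4 4·2 8·1  φ→[1+1+2+4]=8
d|9:{9,3,1}  Σφ=6+2+1=9
[q^10] φ(10)=4,φ(5)=4,φ(2)=1,φ(1)=1 ⇒ 10
[q^11] φ(1)=1,φ(11)=10 ⇒ 11
d|12:{1,2,3,4,6,12}  Σφ=1+1+2+2+2+4=12

8, 9, 10, 11, 12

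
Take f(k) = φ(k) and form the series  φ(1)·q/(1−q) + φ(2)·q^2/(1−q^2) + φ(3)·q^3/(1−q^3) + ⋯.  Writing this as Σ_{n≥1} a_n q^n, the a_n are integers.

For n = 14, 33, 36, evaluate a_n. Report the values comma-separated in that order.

d|14:{1,2,7,14}  Σφ=1+1+6+6=14
n=33: 33·1 11·3 3·11 1·33  φ→[20+10+2+1]=33
d|36:{36,18,12,9,6,4,3,2,1}  Σφ=12+6+4+6+2+2+2+1+1=36

14, 33, 36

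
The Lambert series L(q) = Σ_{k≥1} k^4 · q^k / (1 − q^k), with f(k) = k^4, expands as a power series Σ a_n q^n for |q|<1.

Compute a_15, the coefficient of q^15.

[q^15] f(1)=1,f(3)=81,f(5)=625,f(15)=50625 ⇒ 51332

a_15 = 51332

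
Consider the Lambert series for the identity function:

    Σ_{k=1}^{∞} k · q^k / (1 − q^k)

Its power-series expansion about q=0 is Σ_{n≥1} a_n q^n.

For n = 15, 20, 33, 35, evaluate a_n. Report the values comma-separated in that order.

24, 42, 48, 48

[q^15] f(15)=15,f(5)=5,f(3)=3,f(1)=1 ⇒ 24
d|20:{20,10,5,4,2,1}  Σf=20+10+5+4+2+1=42
[q^33] f(33)=33,f(11)=11,f(3)=3,f(1)=1 ⇒ 48
q^35  k|35↦f(k): 1:1 5:5 7:7 35:35  a_35=48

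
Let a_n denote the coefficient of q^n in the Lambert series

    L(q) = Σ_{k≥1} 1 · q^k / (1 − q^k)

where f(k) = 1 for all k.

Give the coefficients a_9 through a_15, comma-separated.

q^9  k|9↦f(k): 9:1 3:1 1:1  a_9=3
d|10:{10,5,2,1}  Σf=1+1+1+1=4
d|11:{1,11}  Σf=1+1=2
q^12  k|12↦f(k): 1:1 2:1 3:1 4:1 6:1 12:1  a_12=6
q^13  k|13↦f(k): 13:1 1:1  a_13=2
d|14:{1,2,7,14}  Σf=1+1+1+1=4
[q^15] f(15)=1,f(5)=1,f(3)=1,f(1)=1 ⇒ 4

3, 4, 2, 6, 2, 4, 4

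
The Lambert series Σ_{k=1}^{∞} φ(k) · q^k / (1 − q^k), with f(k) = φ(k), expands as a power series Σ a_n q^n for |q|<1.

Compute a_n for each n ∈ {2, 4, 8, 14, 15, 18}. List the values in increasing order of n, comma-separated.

[q^2] φ(2)=1,φ(1)=1 ⇒ 2
n=4: 1·4 2·2 4·1  φ→[1+1+2]=4
[q^8] φ(8)=4,φ(4)=2,φ(2)=1,φ(1)=1 ⇒ 8
q^14  k|14↦φ(k): 1:1 2:1 7:6 14:6  a_14=14
[q^15] φ(1)=1,φ(3)=2,φ(5)=4,φ(15)=8 ⇒ 15
[q^18] φ(18)=6,φ(9)=6,φ(6)=2,φ(3)=2,φ(2)=1,φ(1)=1 ⇒ 18

2, 4, 8, 14, 15, 18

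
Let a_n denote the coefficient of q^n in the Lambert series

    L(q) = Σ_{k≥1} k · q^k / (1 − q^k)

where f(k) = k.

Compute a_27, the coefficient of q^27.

q^27  k|27↦f(k): 27:27 9:9 3:3 1:1  a_27=40

a_27 = 40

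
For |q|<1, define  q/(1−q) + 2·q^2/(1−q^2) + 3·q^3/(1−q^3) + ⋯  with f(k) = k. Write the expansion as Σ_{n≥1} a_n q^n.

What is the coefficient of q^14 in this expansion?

d|14:{1,2,7,14}  Σf=1+2+7+14=24

a_14 = 24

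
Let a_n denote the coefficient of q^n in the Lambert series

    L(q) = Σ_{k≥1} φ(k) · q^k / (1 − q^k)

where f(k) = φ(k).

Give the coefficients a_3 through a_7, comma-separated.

n=3: 1·3 3·1  φ→[1+2]=3
n=4: 4·1 2·2 1·4  φ→[2+1+1]=4
q^5  k|5↦φ(k): 1:1 5:4  a_5=5
d|6:{6,3,2,1}  Σφ=2+2+1+1=6
q^7  k|7↦φ(k): 7:6 1:1  a_7=7

3, 4, 5, 6, 7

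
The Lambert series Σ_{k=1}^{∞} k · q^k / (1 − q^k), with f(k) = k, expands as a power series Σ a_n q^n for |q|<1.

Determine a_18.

a_18 = 39

q^18  k|18↦f(k): 1:1 2:2 3:3 6:6 9:9 18:18  a_18=39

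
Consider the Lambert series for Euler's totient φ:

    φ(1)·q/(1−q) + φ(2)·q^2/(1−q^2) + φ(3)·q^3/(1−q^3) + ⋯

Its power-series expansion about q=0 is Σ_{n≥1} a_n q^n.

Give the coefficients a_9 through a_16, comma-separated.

q^9  k|9↦φ(k): 9:6 3:2 1:1  a_9=9
q^10  k|10↦φ(k): 10:4 5:4 2:1 1:1  a_10=10
n=11: 11·1 1·11  φ→[10+1]=11
d|12:{12,6,4,3,2,1}  Σφ=4+2+2+2+1+1=12
q^13  k|13↦φ(k): 1:1 13:12  a_13=13
[q^14] φ(14)=6,φ(7)=6,φ(2)=1,φ(1)=1 ⇒ 14
q^15  k|15↦φ(k): 15:8 5:4 3:2 1:1  a_15=15
d|16:{16,8,4,2,1}  Σφ=8+4+2+1+1=16

9, 10, 11, 12, 13, 14, 15, 16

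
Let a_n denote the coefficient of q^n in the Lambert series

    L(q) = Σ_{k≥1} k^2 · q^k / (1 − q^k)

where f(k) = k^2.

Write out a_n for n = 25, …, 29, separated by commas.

651, 850, 820, 1050, 842

q^25  k|25↦f(k): 25:625 5:25 1:1  a_25=651
d|26:{1,2,13,26}  Σf=1+4+169+676=850
q^27  k|27↦f(k): 27:729 9:81 3:9 1:1  a_27=820
n=28: 1·28 2·14 4·7 7·4 14·2 28·1  f→[1+4+16+49+196+784]=1050
d|29:{29,1}  Σf=841+1=842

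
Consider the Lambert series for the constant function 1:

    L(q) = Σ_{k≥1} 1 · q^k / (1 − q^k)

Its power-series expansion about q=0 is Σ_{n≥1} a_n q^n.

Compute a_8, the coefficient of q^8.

q^8  k|8↦f(k): 1:1 2:1 4:1 8:1  a_8=4

a_8 = 4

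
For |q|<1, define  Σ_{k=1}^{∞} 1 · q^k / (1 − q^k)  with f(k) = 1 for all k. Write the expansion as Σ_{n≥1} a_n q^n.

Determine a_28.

d|28:{1,2,4,7,14,28}  Σf=1+1+1+1+1+1=6

a_28 = 6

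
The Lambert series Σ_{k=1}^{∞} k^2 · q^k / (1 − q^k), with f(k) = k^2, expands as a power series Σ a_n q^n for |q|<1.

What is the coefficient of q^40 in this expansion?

a_40 = 2210

q^40  k|40↦f(k): 40:1600 20:400 10:100 8:64 5:25 4:16 2:4 1:1  a_40=2210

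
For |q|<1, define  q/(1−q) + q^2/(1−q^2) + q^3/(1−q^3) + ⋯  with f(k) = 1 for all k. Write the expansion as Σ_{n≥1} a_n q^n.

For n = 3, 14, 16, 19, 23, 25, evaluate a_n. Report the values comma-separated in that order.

n=3: 3·1 1·3  f→[1+1]=2
n=14: 1·14 2·7 7·2 14·1  f→[1+1+1+1]=4
[q^16] f(16)=1,f(8)=1,f(4)=1,f(2)=1,f(1)=1 ⇒ 5
q^19  k|19↦f(k): 1:1 19:1  a_19=2
d|23:{1,23}  Σf=1+1=2
q^25  k|25↦f(k): 25:1 5:1 1:1  a_25=3

2, 4, 5, 2, 2, 3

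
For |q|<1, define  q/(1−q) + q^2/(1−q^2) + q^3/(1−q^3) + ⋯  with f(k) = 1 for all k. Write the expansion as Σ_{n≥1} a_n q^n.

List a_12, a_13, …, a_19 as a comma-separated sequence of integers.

[q^12] f(12)=1,f(6)=1,f(4)=1,f(3)=1,f(2)=1,f(1)=1 ⇒ 6
[q^13] f(1)=1,f(13)=1 ⇒ 2
[q^14] f(14)=1,f(7)=1,f(2)=1,f(1)=1 ⇒ 4
n=15: 15·1 5·3 3·5 1·15  f→[1+1+1+1]=4
d|16:{1,2,4,8,16}  Σf=1+1+1+1+1=5
n=17: 1·17 17·1  f→[1+1]=2
n=18: 18·1 9·2 6·3 3·6 2·9 1·18  f→[1+1+1+1+1+1]=6
q^19  k|19↦f(k): 1:1 19:1  a_19=2

6, 2, 4, 4, 5, 2, 6, 2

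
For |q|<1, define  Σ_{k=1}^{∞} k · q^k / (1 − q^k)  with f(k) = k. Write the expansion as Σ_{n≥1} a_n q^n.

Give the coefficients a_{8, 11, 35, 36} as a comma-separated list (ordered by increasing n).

15, 12, 48, 91

d|8:{8,4,2,1}  Σf=8+4+2+1=15
q^11  k|11↦f(k): 1:1 11:11  a_11=12
[q^35] f(35)=35,f(7)=7,f(5)=5,f(1)=1 ⇒ 48
d|36:{1,2,3,4,6,9,12,18,36}  Σf=1+2+3+4+6+9+12+18+36=91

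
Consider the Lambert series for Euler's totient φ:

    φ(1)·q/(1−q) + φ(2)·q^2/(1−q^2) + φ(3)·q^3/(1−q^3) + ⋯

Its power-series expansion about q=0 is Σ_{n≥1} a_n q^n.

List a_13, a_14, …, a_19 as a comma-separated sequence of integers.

q^13  k|13↦φ(k): 1:1 13:12  a_13=13
q^14  k|14↦φ(k): 1:1 2:1 7:6 14:6  a_14=14
[q^15] φ(1)=1,φ(3)=2,φ(5)=4,φ(15)=8 ⇒ 15
[q^16] φ(1)=1,φ(2)=1,φ(4)=2,φ(8)=4,φ(16)=8 ⇒ 16
n=17: 1·17 17·1  φ→[1+16]=17
q^18  k|18↦φ(k): 1:1 2:1 3:2 6:2 9:6 18:6  a_18=18
n=19: 19·1 1·19  φ→[18+1]=19

13, 14, 15, 16, 17, 18, 19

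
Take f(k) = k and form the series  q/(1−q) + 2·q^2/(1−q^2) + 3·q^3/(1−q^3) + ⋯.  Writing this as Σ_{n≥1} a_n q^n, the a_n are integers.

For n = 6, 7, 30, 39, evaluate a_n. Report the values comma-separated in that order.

12, 8, 72, 56

d|6:{6,3,2,1}  Σf=6+3+2+1=12
d|7:{7,1}  Σf=7+1=8
[q^30] f(1)=1,f(2)=2,f(3)=3,f(5)=5,f(6)=6,f(10)=10,f(15)=15,f(30)=30 ⇒ 72
[q^39] f(39)=39,f(13)=13,f(3)=3,f(1)=1 ⇒ 56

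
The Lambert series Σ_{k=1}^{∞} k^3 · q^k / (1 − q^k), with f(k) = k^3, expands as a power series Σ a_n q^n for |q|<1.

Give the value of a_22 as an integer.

[q^22] f(1)=1,f(2)=8,f(11)=1331,f(22)=10648 ⇒ 11988

a_22 = 11988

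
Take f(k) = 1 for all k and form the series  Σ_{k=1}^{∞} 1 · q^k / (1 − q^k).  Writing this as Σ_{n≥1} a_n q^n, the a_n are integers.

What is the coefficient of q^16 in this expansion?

d|16:{1,2,4,8,16}  Σf=1+1+1+1+1=5

a_16 = 5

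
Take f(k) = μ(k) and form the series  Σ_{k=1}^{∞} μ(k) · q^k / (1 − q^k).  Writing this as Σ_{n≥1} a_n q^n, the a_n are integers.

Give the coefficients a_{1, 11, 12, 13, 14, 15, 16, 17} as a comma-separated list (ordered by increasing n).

1, 0, 0, 0, 0, 0, 0, 0

[q^1] μ(1)=1 ⇒ 1
[q^11] μ(11)=-1,μ(1)=1 ⇒ 0
q^12  k|12↦μ(k): 1:1 2:-1 3:-1 4:0 6:1 12:0  a_12=0
q^13  k|13↦μ(k): 13:-1 1:1  a_13=0
d|14:{1,2,7,14}  Σμ=1+(-1)+(-1)+1=0
q^15  k|15↦μ(k): 15:1 5:-1 3:-1 1:1  a_15=0
n=16: 1·16 2·8 4·4 8·2 16·1  μ→[1+(-1)+0+0+0]=0
n=17: 17·1 1·17  μ→[(-1)+1]=0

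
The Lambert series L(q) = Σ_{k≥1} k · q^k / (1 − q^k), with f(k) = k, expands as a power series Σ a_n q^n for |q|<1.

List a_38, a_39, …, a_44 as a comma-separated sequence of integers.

60, 56, 90, 42, 96, 44, 84

q^38  k|38↦f(k): 38:38 19:19 2:2 1:1  a_38=60
n=39: 1·39 3·13 13·3 39·1  f→[1+3+13+39]=56
q^40  k|40↦f(k): 1:1 2:2 4:4 5:5 8:8 10:10 20:20 40:40  a_40=90
d|41:{1,41}  Σf=1+41=42
q^42  k|42↦f(k): 1:1 2:2 3:3 6:6 7:7 14:14 21:21 42:42  a_42=96
d|43:{43,1}  Σf=43+1=44
[q^44] f(44)=44,f(22)=22,f(11)=11,f(4)=4,f(2)=2,f(1)=1 ⇒ 84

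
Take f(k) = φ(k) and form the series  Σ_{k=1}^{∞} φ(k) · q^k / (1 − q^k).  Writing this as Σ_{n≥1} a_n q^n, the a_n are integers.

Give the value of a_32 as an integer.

d|32:{32,16,8,4,2,1}  Σφ=16+8+4+2+1+1=32

a_32 = 32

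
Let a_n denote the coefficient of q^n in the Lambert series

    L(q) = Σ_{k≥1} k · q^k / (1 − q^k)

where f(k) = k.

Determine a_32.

a_32 = 63

n=32: 32·1 16·2 8·4 4·8 2·16 1·32  f→[32+16+8+4+2+1]=63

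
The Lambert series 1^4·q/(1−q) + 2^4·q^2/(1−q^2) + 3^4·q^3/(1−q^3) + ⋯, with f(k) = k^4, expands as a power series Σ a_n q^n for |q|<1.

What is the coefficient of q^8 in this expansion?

[q^8] f(1)=1,f(2)=16,f(4)=256,f(8)=4096 ⇒ 4369

a_8 = 4369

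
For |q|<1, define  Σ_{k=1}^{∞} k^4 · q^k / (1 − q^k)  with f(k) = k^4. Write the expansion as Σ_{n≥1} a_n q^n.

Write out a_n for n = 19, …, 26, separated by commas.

130322, 170898, 196964, 248914, 279842, 358258, 391251, 485554

d|19:{1,19}  Σf=1+130321=130322
q^20  k|20↦f(k): 20:160000 10:10000 5:625 4:256 2:16 1:1  a_20=170898
[q^21] f(1)=1,f(3)=81,f(7)=2401,f(21)=194481 ⇒ 196964
q^22  k|22↦f(k): 1:1 2:16 11:14641 22:234256  a_22=248914
q^23  k|23↦f(k): 1:1 23:279841  a_23=279842
[q^24] f(24)=331776,f(12)=20736,f(8)=4096,f(6)=1296,f(4)=256,f(3)=81,f(2)=16,f(1)=1 ⇒ 358258
q^25  k|25↦f(k): 25:390625 5:625 1:1  a_25=391251
q^26  k|26↦f(k): 1:1 2:16 13:28561 26:456976  a_26=485554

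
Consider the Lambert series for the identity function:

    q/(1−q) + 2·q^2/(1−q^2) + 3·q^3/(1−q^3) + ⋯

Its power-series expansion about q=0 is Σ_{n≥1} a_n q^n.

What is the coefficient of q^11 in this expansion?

a_11 = 12

d|11:{1,11}  Σf=1+11=12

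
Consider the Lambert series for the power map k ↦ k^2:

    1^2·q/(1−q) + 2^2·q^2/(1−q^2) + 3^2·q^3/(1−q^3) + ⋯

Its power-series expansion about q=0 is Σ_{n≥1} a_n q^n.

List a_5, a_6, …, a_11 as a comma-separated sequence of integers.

d|5:{5,1}  Σf=25+1=26
d|6:{1,2,3,6}  Σf=1+4+9+36=50
[q^7] f(7)=49,f(1)=1 ⇒ 50
q^8  k|8↦f(k): 1:1 2:4 4:16 8:64  a_8=85
q^9  k|9↦f(k): 1:1 3:9 9:81  a_9=91
n=10: 1·10 2·5 5·2 10·1  f→[1+4+25+100]=130
[q^11] f(1)=1,f(11)=121 ⇒ 122

26, 50, 50, 85, 91, 130, 122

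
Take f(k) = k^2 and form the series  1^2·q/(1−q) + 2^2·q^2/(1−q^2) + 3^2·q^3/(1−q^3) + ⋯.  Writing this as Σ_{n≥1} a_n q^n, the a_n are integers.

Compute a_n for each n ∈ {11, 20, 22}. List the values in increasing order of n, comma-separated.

n=11: 1·11 11·1  f→[1+121]=122
q^20  k|20↦f(k): 1:1 2:4 4:16 5:25 10:100 20:400  a_20=546
n=22: 1·22 2·11 11·2 22·1  f→[1+4+121+484]=610

122, 546, 610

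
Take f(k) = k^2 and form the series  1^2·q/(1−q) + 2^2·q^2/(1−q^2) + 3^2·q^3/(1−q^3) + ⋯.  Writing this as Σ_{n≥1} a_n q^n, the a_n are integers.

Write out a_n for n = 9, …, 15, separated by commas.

[q^9] f(1)=1,f(3)=9,f(9)=81 ⇒ 91
n=10: 1·10 2·5 5·2 10·1  f→[1+4+25+100]=130
n=11: 1·11 11·1  f→[1+121]=122
q^12  k|12↦f(k): 12:144 6:36 4:16 3:9 2:4 1:1  a_12=210
d|13:{13,1}  Σf=169+1=170
[q^14] f(14)=196,f(7)=49,f(2)=4,f(1)=1 ⇒ 250
d|15:{15,5,3,1}  Σf=225+25+9+1=260

91, 130, 122, 210, 170, 250, 260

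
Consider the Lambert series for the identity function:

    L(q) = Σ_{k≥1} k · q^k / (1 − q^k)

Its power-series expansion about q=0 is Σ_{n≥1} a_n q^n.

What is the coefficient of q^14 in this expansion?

a_14 = 24

n=14: 1·14 2·7 7·2 14·1  f→[1+2+7+14]=24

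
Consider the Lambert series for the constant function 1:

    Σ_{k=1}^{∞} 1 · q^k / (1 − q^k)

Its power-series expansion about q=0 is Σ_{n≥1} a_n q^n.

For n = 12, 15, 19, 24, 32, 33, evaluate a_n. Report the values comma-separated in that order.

6, 4, 2, 8, 6, 4

n=12: 1·12 2·6 3·4 4·3 6·2 12·1  f→[1+1+1+1+1+1]=6
[q^15] f(15)=1,f(5)=1,f(3)=1,f(1)=1 ⇒ 4
[q^19] f(1)=1,f(19)=1 ⇒ 2
[q^24] f(1)=1,f(2)=1,f(3)=1,f(4)=1,f(6)=1,f(8)=1,f(12)=1,f(24)=1 ⇒ 8
d|32:{1,2,4,8,16,32}  Σf=1+1+1+1+1+1=6
[q^33] f(1)=1,f(3)=1,f(11)=1,f(33)=1 ⇒ 4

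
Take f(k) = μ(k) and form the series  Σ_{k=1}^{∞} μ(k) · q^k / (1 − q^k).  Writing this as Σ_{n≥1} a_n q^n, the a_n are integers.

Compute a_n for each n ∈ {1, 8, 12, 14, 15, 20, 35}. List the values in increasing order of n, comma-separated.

1, 0, 0, 0, 0, 0, 0

[q^1] μ(1)=1 ⇒ 1
q^8  k|8↦μ(k): 8:0 4:0 2:-1 1:1  a_8=0
d|12:{1,2,3,4,6,12}  Σμ=1+(-1)+(-1)+0+1+0=0
[q^14] μ(14)=1,μ(7)=-1,μ(2)=-1,μ(1)=1 ⇒ 0
d|15:{15,5,3,1}  Σμ=1+(-1)+(-1)+1=0
n=20: 20·1 10·2 5·4 4·5 2·10 1·20  μ→[0+1+(-1)+0+(-1)+1]=0
d|35:{35,7,5,1}  Σμ=1+(-1)+(-1)+1=0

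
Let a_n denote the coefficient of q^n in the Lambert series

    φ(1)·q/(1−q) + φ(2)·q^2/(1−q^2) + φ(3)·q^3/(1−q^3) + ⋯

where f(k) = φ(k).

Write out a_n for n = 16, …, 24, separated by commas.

d|16:{16,8,4,2,1}  Σφ=8+4+2+1+1=16
n=17: 17·1 1·17  φ→[16+1]=17
n=18: 18·1 9·2 6·3 3·6 2·9 1·18  φ→[6+6+2+2+1+1]=18
d|19:{1,19}  Σφ=1+18=19
d|20:{20,10,5,4,2,1}  Σφ=8+4+4+2+1+1=20
n=21: 21·1 7·3 3·7 1·21  φ→[12+6+2+1]=21
d|22:{1,2,11,22}  Σφ=1+1+10+10=22
[q^23] φ(1)=1,φ(23)=22 ⇒ 23
d|24:{24,12,8,6,4,3,2,1}  Σφ=8+4+4+2+2+2+1+1=24

16, 17, 18, 19, 20, 21, 22, 23, 24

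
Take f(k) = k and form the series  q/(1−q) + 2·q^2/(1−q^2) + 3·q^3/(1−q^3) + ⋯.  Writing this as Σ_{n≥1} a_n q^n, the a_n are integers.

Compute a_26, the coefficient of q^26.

a_26 = 42

n=26: 1·26 2·13 13·2 26·1  f→[1+2+13+26]=42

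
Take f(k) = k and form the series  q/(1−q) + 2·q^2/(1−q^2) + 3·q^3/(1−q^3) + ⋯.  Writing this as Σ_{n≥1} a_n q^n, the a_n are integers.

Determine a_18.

a_18 = 39

d|18:{18,9,6,3,2,1}  Σf=18+9+6+3+2+1=39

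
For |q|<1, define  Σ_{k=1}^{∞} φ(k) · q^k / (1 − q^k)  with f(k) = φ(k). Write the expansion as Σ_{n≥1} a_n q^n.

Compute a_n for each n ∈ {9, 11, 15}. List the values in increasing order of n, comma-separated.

d|9:{1,3,9}  Σφ=1+2+6=9
q^11  k|11↦φ(k): 11:10 1:1  a_11=11
n=15: 1·15 3·5 5·3 15·1  φ→[1+2+4+8]=15

9, 11, 15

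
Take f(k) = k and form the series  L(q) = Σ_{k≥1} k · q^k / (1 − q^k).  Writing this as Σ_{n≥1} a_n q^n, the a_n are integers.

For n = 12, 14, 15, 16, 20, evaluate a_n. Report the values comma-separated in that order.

28, 24, 24, 31, 42

q^12  k|12↦f(k): 12:12 6:6 4:4 3:3 2:2 1:1  a_12=28
d|14:{1,2,7,14}  Σf=1+2+7+14=24
[q^15] f(15)=15,f(5)=5,f(3)=3,f(1)=1 ⇒ 24
n=16: 1·16 2·8 4·4 8·2 16·1  f→[1+2+4+8+16]=31
n=20: 20·1 10·2 5·4 4·5 2·10 1·20  f→[20+10+5+4+2+1]=42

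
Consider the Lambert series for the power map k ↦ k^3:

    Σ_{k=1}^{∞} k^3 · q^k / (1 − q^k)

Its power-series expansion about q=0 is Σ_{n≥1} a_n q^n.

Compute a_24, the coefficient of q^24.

a_24 = 16380

[q^24] f(24)=13824,f(12)=1728,f(8)=512,f(6)=216,f(4)=64,f(3)=27,f(2)=8,f(1)=1 ⇒ 16380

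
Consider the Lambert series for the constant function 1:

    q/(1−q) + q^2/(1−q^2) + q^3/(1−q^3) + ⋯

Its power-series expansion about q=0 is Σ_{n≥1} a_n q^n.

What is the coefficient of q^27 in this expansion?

a_27 = 4

d|27:{1,3,9,27}  Σf=1+1+1+1=4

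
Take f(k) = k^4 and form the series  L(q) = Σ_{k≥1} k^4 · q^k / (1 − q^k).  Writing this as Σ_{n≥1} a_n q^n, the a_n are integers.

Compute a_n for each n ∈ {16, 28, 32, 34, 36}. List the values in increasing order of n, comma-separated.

69905, 655746, 1118481, 1419874, 1813539

d|16:{1,2,4,8,16}  Σf=1+16+256+4096+65536=69905
n=28: 1·28 2·14 4·7 7·4 14·2 28·1  f→[1+16+256+2401+38416+614656]=655746
d|32:{1,2,4,8,16,32}  Σf=1+16+256+4096+65536+1048576=1118481
n=34: 34·1 17·2 2·17 1·34  f→[1336336+83521+16+1]=1419874
q^36  k|36↦f(k): 1:1 2:16 3:81 4:256 6:1296 9:6561 12:20736 18:104976 36:1679616  a_36=1813539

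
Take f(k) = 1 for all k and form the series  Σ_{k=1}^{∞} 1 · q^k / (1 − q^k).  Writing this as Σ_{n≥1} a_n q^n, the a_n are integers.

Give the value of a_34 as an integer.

a_34 = 4

d|34:{34,17,2,1}  Σf=1+1+1+1=4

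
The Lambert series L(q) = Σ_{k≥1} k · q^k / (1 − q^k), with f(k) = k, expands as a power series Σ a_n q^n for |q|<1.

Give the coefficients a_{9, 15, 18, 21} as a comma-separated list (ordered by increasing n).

n=9: 1·9 3·3 9·1  f→[1+3+9]=13
d|15:{1,3,5,15}  Σf=1+3+5+15=24
q^18  k|18↦f(k): 1:1 2:2 3:3 6:6 9:9 18:18  a_18=39
n=21: 21·1 7·3 3·7 1·21  f→[21+7+3+1]=32

13, 24, 39, 32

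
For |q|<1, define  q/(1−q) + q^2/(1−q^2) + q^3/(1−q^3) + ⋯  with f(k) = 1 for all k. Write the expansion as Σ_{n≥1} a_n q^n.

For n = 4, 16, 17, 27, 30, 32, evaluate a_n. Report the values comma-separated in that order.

3, 5, 2, 4, 8, 6

n=4: 1·4 2·2 4·1  f→[1+1+1]=3
q^16  k|16↦f(k): 16:1 8:1 4:1 2:1 1:1  a_16=5
q^17  k|17↦f(k): 17:1 1:1  a_17=2
d|27:{1,3,9,27}  Σf=1+1+1+1=4
d|30:{1,2,3,5,6,10,15,30}  Σf=1+1+1+1+1+1+1+1=8
d|32:{32,16,8,4,2,1}  Σf=1+1+1+1+1+1=6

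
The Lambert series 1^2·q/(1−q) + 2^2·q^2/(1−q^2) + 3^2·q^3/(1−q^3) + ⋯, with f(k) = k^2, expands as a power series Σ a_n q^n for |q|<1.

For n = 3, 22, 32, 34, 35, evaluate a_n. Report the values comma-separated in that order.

q^3  k|3↦f(k): 3:9 1:1  a_3=10
n=22: 1·22 2·11 11·2 22·1  f→[1+4+121+484]=610
q^32  k|32↦f(k): 32:1024 16:256 8:64 4:16 2:4 1:1  a_32=1365
[q^34] f(1)=1,f(2)=4,f(17)=289,f(34)=1156 ⇒ 1450
n=35: 1·35 5·7 7·5 35·1  f→[1+25+49+1225]=1300

10, 610, 1365, 1450, 1300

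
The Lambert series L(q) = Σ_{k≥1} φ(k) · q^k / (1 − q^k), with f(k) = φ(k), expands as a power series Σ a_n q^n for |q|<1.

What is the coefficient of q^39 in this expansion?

q^39  k|39↦φ(k): 39:24 13:12 3:2 1:1  a_39=39

a_39 = 39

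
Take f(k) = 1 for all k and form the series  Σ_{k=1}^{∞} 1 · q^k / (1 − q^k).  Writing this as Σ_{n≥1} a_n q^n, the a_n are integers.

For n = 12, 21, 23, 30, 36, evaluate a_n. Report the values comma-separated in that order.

6, 4, 2, 8, 9

n=12: 12·1 6·2 4·3 3·4 2·6 1·12  f→[1+1+1+1+1+1]=6
q^21  k|21↦f(k): 21:1 7:1 3:1 1:1  a_21=4
d|23:{1,23}  Σf=1+1=2
q^30  k|30↦f(k): 30:1 15:1 10:1 6:1 5:1 3:1 2:1 1:1  a_30=8
n=36: 36·1 18·2 12·3 9·4 6·6 4·9 3·12 2·18 1·36  f→[1+1+1+1+1+1+1+1+1]=9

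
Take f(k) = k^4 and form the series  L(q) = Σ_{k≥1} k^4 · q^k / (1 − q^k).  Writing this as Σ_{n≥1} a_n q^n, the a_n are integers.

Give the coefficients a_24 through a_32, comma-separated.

d|24:{1,2,3,4,6,8,12,24}  Σf=1+16+81+256+1296+4096+20736+331776=358258
d|25:{25,5,1}  Σf=390625+625+1=391251
d|26:{1,2,13,26}  Σf=1+16+28561+456976=485554
n=27: 27·1 9·3 3·9 1·27  f→[531441+6561+81+1]=538084
n=28: 1·28 2·14 4·7 7·4 14·2 28·1  f→[1+16+256+2401+38416+614656]=655746
q^29  k|29↦f(k): 29:707281 1:1  a_29=707282
d|30:{30,15,10,6,5,3,2,1}  Σf=810000+50625+10000+1296+625+81+16+1=872644
d|31:{31,1}  Σf=923521+1=923522
q^32  k|32↦f(k): 32:1048576 16:65536 8:4096 4:256 2:16 1:1  a_32=1118481

358258, 391251, 485554, 538084, 655746, 707282, 872644, 923522, 1118481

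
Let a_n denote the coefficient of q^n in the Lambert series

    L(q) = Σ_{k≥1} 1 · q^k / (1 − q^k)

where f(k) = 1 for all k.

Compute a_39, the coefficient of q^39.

a_39 = 4

n=39: 1·39 3·13 13·3 39·1  f→[1+1+1+1]=4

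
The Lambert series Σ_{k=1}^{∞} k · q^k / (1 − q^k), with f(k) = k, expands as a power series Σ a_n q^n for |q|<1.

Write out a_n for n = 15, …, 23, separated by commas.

[q^15] f(15)=15,f(5)=5,f(3)=3,f(1)=1 ⇒ 24
n=16: 16·1 8·2 4·4 2·8 1·16  f→[16+8+4+2+1]=31
[q^17] f(1)=1,f(17)=17 ⇒ 18
n=18: 1·18 2·9 3·6 6·3 9·2 18·1  f→[1+2+3+6+9+18]=39
n=19: 1·19 19·1  f→[1+19]=20
d|20:{20,10,5,4,2,1}  Σf=20+10+5+4+2+1=42
d|21:{21,7,3,1}  Σf=21+7+3+1=32
d|22:{22,11,2,1}  Σf=22+11+2+1=36
[q^23] f(23)=23,f(1)=1 ⇒ 24

24, 31, 18, 39, 20, 42, 32, 36, 24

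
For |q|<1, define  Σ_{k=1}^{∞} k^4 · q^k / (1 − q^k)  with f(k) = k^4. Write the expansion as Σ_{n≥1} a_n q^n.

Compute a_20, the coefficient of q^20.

a_20 = 170898

q^20  k|20↦f(k): 20:160000 10:10000 5:625 4:256 2:16 1:1  a_20=170898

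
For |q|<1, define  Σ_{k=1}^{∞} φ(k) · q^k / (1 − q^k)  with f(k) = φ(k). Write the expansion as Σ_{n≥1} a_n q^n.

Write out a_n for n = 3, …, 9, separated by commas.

[q^3] φ(1)=1,φ(3)=2 ⇒ 3
n=4: 4·1 2·2 1·4  φ→[2+1+1]=4
q^5  k|5↦φ(k): 1:1 5:4  a_5=5
n=6: 1·6 2·3 3·2 6·1  φ→[1+1+2+2]=6
n=7: 1·7 7·1  φ→[1+6]=7
d|8:{8,4,2,1}  Σφ=4+2+1+1=8
d|9:{9,3,1}  Σφ=6+2+1=9

3, 4, 5, 6, 7, 8, 9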